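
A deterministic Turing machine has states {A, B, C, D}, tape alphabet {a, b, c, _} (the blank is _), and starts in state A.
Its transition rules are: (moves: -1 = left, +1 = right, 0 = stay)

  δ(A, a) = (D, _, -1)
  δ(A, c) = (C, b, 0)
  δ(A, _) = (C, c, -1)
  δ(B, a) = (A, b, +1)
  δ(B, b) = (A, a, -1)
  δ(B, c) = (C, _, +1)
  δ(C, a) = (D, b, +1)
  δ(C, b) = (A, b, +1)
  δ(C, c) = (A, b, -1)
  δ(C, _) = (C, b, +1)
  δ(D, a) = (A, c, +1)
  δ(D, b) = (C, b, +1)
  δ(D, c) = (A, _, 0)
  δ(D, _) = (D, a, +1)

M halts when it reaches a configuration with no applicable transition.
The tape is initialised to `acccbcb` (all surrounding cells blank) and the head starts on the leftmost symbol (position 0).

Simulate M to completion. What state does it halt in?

state=A head=0 tape=_[a]cccbcb   (A,a)→(D,_,-1)
state=D head=-1 tape=[_]_cccbcb   (D,_)→(D,a,+1)
state=D head=0 tape=a[_]cccbcb   (D,_)→(D,a,+1)
state=D head=1 tape=aa[c]ccbcb   (D,c)→(A,_,0)
state=A head=1 tape=aa[_]ccbcb   (A,_)→(C,c,-1)
state=C head=0 tape=a[a]cccbcb   (C,a)→(D,b,+1)
state=D head=1 tape=ab[c]ccbcb   (D,c)→(A,_,0)
state=A head=1 tape=ab[_]ccbcb   (A,_)→(C,c,-1)
state=C head=0 tape=a[b]cccbcb   (C,b)→(A,b,+1)
state=A head=1 tape=ab[c]ccbcb   (A,c)→(C,b,0)
state=C head=1 tape=ab[b]ccbcb   (C,b)→(A,b,+1)
state=A head=2 tape=abb[c]cbcb   (A,c)→(C,b,0)
state=C head=2 tape=abb[b]cbcb   (C,b)→(A,b,+1)
state=A head=3 tape=abbb[c]bcb   (A,c)→(C,b,0)
state=C head=3 tape=abbb[b]bcb   (C,b)→(A,b,+1)
state=A head=4 tape=abbbb[b]cb
No transition is defined for (A, b); M halts in state A.

A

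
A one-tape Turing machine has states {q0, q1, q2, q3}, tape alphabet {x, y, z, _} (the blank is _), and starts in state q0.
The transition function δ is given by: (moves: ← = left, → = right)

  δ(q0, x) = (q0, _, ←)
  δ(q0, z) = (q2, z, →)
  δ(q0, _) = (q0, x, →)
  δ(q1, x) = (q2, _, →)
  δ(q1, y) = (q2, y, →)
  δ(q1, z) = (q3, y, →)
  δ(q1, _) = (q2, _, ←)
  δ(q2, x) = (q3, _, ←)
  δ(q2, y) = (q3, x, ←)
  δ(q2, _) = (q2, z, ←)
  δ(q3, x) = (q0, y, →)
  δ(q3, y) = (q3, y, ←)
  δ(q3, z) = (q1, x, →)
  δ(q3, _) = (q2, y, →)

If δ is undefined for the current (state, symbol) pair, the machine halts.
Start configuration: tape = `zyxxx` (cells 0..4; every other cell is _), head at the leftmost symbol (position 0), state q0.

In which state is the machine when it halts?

q0

q0 | [z]yxxx   read z → write z, move →, go to q2
q2 | z[y]xxx   read y → write x, move ←, go to q3
q3 | [z]xxxx   read z → write x, move →, go to q1
q1 | x[x]xxx   read x → write _, move →, go to q2
q2 | x_[x]xx   read x → write _, move ←, go to q3
q3 | x[_]_xx   read _ → write y, move →, go to q2
q2 | xy[_]xx   read _ → write z, move ←, go to q2
q2 | x[y]zxx   read y → write x, move ←, go to q3
q3 | [x]xzxx   read x → write y, move →, go to q0
q0 | y[x]zxx   read x → write _, move ←, go to q0
q0 | [y]_zxx
No transition is defined for (q0, y); M halts in state q0.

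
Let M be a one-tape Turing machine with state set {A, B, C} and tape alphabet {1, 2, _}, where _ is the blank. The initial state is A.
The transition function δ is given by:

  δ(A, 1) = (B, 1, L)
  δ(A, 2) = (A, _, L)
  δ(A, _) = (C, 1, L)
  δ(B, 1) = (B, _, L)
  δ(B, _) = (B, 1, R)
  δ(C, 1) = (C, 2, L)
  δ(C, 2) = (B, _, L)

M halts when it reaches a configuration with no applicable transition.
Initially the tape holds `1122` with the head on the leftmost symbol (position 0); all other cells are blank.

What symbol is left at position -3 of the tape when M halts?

A | ___[1]122   read 1 → write 1, move L, go to B
B | __[_]1122   read _ → write 1, move R, go to B
B | __1[1]122   read 1 → write _, move L, go to B
B | __[1]_122   read 1 → write _, move L, go to B
B | _[_]__122   read _ → write 1, move R, go to B
B | _1[_]_122   read _ → write 1, move R, go to B
B | _11[_]122   read _ → write 1, move R, go to B
B | _111[1]22   read 1 → write _, move L, go to B
B | _11[1]_22   read 1 → write _, move L, go to B
B | _1[1]__22   read 1 → write _, move L, go to B
B | _[1]___22   read 1 → write _, move L, go to B
B | [_]____22   read _ → write 1, move R, go to B
B | 1[_]___22   read _ → write 1, move R, go to B
B | 11[_]__22   read _ → write 1, move R, go to B
B | 111[_]_22   read _ → write 1, move R, go to B
B | 1111[_]22   read _ → write 1, move R, go to B
B | 11111[2]2
Cell -3 holds 1 when M halts.

1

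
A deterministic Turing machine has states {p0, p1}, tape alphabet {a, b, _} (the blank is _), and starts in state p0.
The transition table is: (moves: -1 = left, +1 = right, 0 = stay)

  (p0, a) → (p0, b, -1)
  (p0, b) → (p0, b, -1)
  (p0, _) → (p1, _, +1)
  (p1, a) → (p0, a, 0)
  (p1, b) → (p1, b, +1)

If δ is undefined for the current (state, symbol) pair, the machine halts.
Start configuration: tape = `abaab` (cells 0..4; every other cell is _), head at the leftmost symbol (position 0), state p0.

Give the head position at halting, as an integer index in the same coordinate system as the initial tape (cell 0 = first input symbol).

5

state=p0 head=0 tape=_[a]baab_   (p0,a)→(p0,b,-1)
state=p0 head=-1 tape=[_]bbaab_   (p0,_)→(p1,_,+1)
state=p1 head=0 tape=_[b]baab_   (p1,b)→(p1,b,+1)
state=p1 head=1 tape=_b[b]aab_   (p1,b)→(p1,b,+1)
state=p1 head=2 tape=_bb[a]ab_   (p1,a)→(p0,a,0)
state=p0 head=2 tape=_bb[a]ab_   (p0,a)→(p0,b,-1)
state=p0 head=1 tape=_b[b]bab_   (p0,b)→(p0,b,-1)
state=p0 head=0 tape=_[b]bbab_   (p0,b)→(p0,b,-1)
state=p0 head=-1 tape=[_]bbbab_   (p0,_)→(p1,_,+1)
state=p1 head=0 tape=_[b]bbab_   (p1,b)→(p1,b,+1)
state=p1 head=1 tape=_b[b]bab_   (p1,b)→(p1,b,+1)
state=p1 head=2 tape=_bb[b]ab_   (p1,b)→(p1,b,+1)
state=p1 head=3 tape=_bbb[a]b_   (p1,a)→(p0,a,0)
state=p0 head=3 tape=_bbb[a]b_   (p0,a)→(p0,b,-1)
state=p0 head=2 tape=_bb[b]bb_   (p0,b)→(p0,b,-1)
state=p0 head=1 tape=_b[b]bbb_   (p0,b)→(p0,b,-1)
state=p0 head=0 tape=_[b]bbbb_   (p0,b)→(p0,b,-1)
state=p0 head=-1 tape=[_]bbbbb_   (p0,_)→(p1,_,+1)
state=p1 head=0 tape=_[b]bbbb_   (p1,b)→(p1,b,+1)
state=p1 head=1 tape=_b[b]bbb_   (p1,b)→(p1,b,+1)
state=p1 head=2 tape=_bb[b]bb_   (p1,b)→(p1,b,+1)
state=p1 head=3 tape=_bbb[b]b_   (p1,b)→(p1,b,+1)
state=p1 head=4 tape=_bbbb[b]_   (p1,b)→(p1,b,+1)
state=p1 head=5 tape=_bbbbb[_]
At halt the head is at cell 5.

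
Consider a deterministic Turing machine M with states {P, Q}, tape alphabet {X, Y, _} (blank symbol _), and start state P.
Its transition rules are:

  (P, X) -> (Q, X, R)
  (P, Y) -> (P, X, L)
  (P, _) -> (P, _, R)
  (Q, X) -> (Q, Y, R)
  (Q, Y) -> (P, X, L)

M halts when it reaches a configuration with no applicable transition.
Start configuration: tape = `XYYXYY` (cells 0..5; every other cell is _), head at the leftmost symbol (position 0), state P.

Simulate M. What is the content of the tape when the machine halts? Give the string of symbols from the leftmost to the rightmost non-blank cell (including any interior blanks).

P | [X]YYXYY_   read X → write X, move R, go to Q
Q | X[Y]YXYY_   read Y → write X, move L, go to P
P | [X]XYXYY_   read X → write X, move R, go to Q
Q | X[X]YXYY_   read X → write Y, move R, go to Q
Q | XY[Y]XYY_   read Y → write X, move L, go to P
P | X[Y]XXYY_   read Y → write X, move L, go to P
P | [X]XXXYY_   read X → write X, move R, go to Q
Q | X[X]XXYY_   read X → write Y, move R, go to Q
Q | XY[X]XYY_   read X → write Y, move R, go to Q
Q | XYY[X]YY_   read X → write Y, move R, go to Q
Q | XYYY[Y]Y_   read Y → write X, move L, go to P
P | XYY[Y]XY_   read Y → write X, move L, go to P
P | XY[Y]XXY_   read Y → write X, move L, go to P
P | X[Y]XXXY_   read Y → write X, move L, go to P
P | [X]XXXXY_   read X → write X, move R, go to Q
Q | X[X]XXXY_   read X → write Y, move R, go to Q
Q | XY[X]XXY_   read X → write Y, move R, go to Q
Q | XYY[X]XY_   read X → write Y, move R, go to Q
Q | XYYY[X]Y_   read X → write Y, move R, go to Q
Q | XYYYY[Y]_   read Y → write X, move L, go to P
P | XYYY[Y]X_   read Y → write X, move L, go to P
P | XYY[Y]XX_   read Y → write X, move L, go to P
P | XY[Y]XXX_   read Y → write X, move L, go to P
P | X[Y]XXXX_   read Y → write X, move L, go to P
P | [X]XXXXX_   read X → write X, move R, go to Q
Q | X[X]XXXX_   read X → write Y, move R, go to Q
Q | XY[X]XXX_   read X → write Y, move R, go to Q
Q | XYY[X]XX_   read X → write Y, move R, go to Q
Q | XYYY[X]X_   read X → write Y, move R, go to Q
Q | XYYYY[X]_   read X → write Y, move R, go to Q
Q | XYYYYY[_]
The non-blank tape span at halt is XYYYYY.

XYYYYY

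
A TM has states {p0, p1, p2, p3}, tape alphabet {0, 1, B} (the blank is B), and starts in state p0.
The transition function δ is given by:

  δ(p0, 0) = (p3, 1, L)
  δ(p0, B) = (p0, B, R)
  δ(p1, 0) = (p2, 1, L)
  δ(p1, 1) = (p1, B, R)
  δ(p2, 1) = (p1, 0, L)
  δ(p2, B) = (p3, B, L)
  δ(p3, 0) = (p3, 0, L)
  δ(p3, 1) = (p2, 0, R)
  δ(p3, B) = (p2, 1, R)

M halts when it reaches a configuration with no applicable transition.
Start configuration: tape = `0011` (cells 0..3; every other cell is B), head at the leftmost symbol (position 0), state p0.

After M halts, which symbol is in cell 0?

1

state=p0 head=0 tape=BBB[0]011   (p0,0)→(p3,1,L)
state=p3 head=-1 tape=BB[B]1011   (p3,B)→(p2,1,R)
state=p2 head=0 tape=BB1[1]011   (p2,1)→(p1,0,L)
state=p1 head=-1 tape=BB[1]0011   (p1,1)→(p1,B,R)
state=p1 head=0 tape=BBB[0]011   (p1,0)→(p2,1,L)
state=p2 head=-1 tape=BB[B]1011   (p2,B)→(p3,B,L)
state=p3 head=-2 tape=B[B]B1011   (p3,B)→(p2,1,R)
state=p2 head=-1 tape=B1[B]1011   (p2,B)→(p3,B,L)
state=p3 head=-2 tape=B[1]B1011   (p3,1)→(p2,0,R)
state=p2 head=-1 tape=B0[B]1011   (p2,B)→(p3,B,L)
state=p3 head=-2 tape=B[0]B1011   (p3,0)→(p3,0,L)
state=p3 head=-3 tape=[B]0B1011   (p3,B)→(p2,1,R)
state=p2 head=-2 tape=1[0]B1011
Cell 0 holds 1 when M halts.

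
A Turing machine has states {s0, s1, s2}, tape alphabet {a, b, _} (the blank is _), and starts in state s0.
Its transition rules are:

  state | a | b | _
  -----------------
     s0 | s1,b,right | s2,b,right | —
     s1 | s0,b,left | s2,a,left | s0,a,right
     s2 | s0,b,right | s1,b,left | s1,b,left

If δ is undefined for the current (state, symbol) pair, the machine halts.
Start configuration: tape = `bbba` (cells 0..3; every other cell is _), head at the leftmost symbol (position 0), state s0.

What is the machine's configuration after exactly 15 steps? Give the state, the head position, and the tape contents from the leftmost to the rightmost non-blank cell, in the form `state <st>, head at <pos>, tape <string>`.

s0 | __[b]bba   read b → write b, move right, go to s2
s2 | __b[b]ba   read b → write b, move left, go to s1
s1 | __[b]bba   read b → write a, move left, go to s2
s2 | _[_]abba   read _ → write b, move left, go to s1
s1 | [_]babba   read _ → write a, move right, go to s0
s0 | a[b]abba   read b → write b, move right, go to s2
s2 | ab[a]bba   read a → write b, move right, go to s0
s0 | abb[b]ba   read b → write b, move right, go to s2
s2 | abbb[b]a   read b → write b, move left, go to s1
s1 | abb[b]ba   read b → write a, move left, go to s2
s2 | ab[b]aba   read b → write b, move left, go to s1
s1 | a[b]baba   read b → write a, move left, go to s2
s2 | [a]ababa   read a → write b, move right, go to s0
s0 | b[a]baba   read a → write b, move right, go to s1
s1 | bb[b]aba   read b → write a, move left, go to s2
s2 | b[b]aaba
After 15 steps: state s2, head at -1, tape bbaaba.

state s2, head at -1, tape bbaaba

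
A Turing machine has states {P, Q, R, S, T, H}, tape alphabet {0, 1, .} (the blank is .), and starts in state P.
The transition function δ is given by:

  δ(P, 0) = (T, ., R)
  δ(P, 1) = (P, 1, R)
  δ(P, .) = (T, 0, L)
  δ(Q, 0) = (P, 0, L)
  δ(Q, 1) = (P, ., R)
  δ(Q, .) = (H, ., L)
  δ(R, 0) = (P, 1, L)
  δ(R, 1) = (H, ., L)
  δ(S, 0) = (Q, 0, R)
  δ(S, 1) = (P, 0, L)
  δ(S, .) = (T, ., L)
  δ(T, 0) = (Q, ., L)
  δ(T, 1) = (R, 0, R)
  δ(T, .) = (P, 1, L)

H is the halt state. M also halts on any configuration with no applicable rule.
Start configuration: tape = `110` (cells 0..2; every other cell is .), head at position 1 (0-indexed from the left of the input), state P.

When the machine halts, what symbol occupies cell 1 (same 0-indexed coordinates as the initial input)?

P | 1[1]0.   read 1 → write 1, move R, go to P
P | 11[0].   read 0 → write ., move R, go to T
T | 11.[.]   read . → write 1, move L, go to P
P | 11[.]1   read . → write 0, move L, go to T
T | 1[1]01   read 1 → write 0, move R, go to R
R | 10[0]1   read 0 → write 1, move L, go to P
P | 1[0]11   read 0 → write ., move R, go to T
T | 1.[1]1   read 1 → write 0, move R, go to R
R | 1.0[1]   read 1 → write ., move L, go to H
H | 1.[0].
Cell 1 holds . when M halts.

.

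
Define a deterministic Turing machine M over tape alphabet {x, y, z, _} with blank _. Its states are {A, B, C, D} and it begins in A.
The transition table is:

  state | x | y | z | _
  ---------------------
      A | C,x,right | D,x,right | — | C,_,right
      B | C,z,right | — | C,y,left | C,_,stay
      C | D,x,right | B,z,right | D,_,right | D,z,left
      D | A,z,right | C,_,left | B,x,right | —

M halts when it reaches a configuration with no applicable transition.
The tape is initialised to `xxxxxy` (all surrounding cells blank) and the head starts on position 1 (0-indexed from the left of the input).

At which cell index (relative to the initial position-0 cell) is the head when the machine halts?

state=A head=1 tape=x[x]xxxy_   (A,x)→(C,x,right)
state=C head=2 tape=xx[x]xxy_   (C,x)→(D,x,right)
state=D head=3 tape=xxx[x]xy_   (D,x)→(A,z,right)
state=A head=4 tape=xxxz[x]y_   (A,x)→(C,x,right)
state=C head=5 tape=xxxzx[y]_   (C,y)→(B,z,right)
state=B head=6 tape=xxxzxz[_]   (B,_)→(C,_,stay)
state=C head=6 tape=xxxzxz[_]   (C,_)→(D,z,left)
state=D head=5 tape=xxxzx[z]z   (D,z)→(B,x,right)
state=B head=6 tape=xxxzxx[z]   (B,z)→(C,y,left)
state=C head=5 tape=xxxzx[x]y   (C,x)→(D,x,right)
state=D head=6 tape=xxxzxx[y]   (D,y)→(C,_,left)
state=C head=5 tape=xxxzx[x]_   (C,x)→(D,x,right)
state=D head=6 tape=xxxzxx[_]
At halt the head is at cell 6.

6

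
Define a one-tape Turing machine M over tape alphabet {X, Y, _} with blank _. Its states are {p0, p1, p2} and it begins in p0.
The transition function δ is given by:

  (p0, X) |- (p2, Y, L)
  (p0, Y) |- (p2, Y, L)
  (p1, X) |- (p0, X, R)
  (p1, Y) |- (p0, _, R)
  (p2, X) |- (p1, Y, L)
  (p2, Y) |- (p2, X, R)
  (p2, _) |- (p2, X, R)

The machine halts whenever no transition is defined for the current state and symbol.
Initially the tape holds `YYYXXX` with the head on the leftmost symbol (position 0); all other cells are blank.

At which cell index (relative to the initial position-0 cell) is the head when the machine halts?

p0 | __[Y]YYXXX   read Y → write Y, move L, go to p2
p2 | _[_]YYYXXX   read _ → write X, move R, go to p2
p2 | _X[Y]YYXXX   read Y → write X, move R, go to p2
p2 | _XX[Y]YXXX   read Y → write X, move R, go to p2
p2 | _XXX[Y]XXX   read Y → write X, move R, go to p2
p2 | _XXXX[X]XX   read X → write Y, move L, go to p1
p1 | _XXX[X]YXX   read X → write X, move R, go to p0
p0 | _XXXX[Y]XX   read Y → write Y, move L, go to p2
p2 | _XXX[X]YXX   read X → write Y, move L, go to p1
p1 | _XX[X]YYXX   read X → write X, move R, go to p0
p0 | _XXX[Y]YXX   read Y → write Y, move L, go to p2
p2 | _XX[X]YYXX   read X → write Y, move L, go to p1
p1 | _X[X]YYYXX   read X → write X, move R, go to p0
p0 | _XX[Y]YYXX   read Y → write Y, move L, go to p2
p2 | _X[X]YYYXX   read X → write Y, move L, go to p1
p1 | _[X]YYYYXX   read X → write X, move R, go to p0
p0 | _X[Y]YYYXX   read Y → write Y, move L, go to p2
p2 | _[X]YYYYXX   read X → write Y, move L, go to p1
p1 | [_]YYYYYXX
At halt the head is at cell -2.

-2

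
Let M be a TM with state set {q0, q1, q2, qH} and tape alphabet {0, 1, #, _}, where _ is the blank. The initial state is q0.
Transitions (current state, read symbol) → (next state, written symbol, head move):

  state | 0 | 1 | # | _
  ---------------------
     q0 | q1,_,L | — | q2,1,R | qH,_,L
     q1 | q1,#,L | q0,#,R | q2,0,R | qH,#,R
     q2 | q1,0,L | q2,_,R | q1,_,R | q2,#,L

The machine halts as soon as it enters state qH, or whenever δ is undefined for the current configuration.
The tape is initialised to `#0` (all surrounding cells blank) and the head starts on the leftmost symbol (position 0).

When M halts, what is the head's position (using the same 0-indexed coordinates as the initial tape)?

0

state=q0 head=0 tape=_[#]0   (q0,#)→(q2,1,R)
state=q2 head=1 tape=_1[0]   (q2,0)→(q1,0,L)
state=q1 head=0 tape=_[1]0   (q1,1)→(q0,#,R)
state=q0 head=1 tape=_#[0]   (q0,0)→(q1,_,L)
state=q1 head=0 tape=_[#]_   (q1,#)→(q2,0,R)
state=q2 head=1 tape=_0[_]   (q2,_)→(q2,#,L)
state=q2 head=0 tape=_[0]#   (q2,0)→(q1,0,L)
state=q1 head=-1 tape=[_]0#   (q1,_)→(qH,#,R)
state=qH head=0 tape=#[0]#
At halt the head is at cell 0.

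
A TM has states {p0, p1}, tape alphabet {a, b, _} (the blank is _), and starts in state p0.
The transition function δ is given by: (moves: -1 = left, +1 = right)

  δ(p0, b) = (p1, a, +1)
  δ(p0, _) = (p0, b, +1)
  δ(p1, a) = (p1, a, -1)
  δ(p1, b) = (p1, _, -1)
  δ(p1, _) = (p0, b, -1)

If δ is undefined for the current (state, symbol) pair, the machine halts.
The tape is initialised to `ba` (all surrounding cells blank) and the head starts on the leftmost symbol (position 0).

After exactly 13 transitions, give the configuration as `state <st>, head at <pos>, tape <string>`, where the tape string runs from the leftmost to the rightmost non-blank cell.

p0 | ____[b]a   read b → write a, move +1, go to p1
p1 | ____a[a]   read a → write a, move -1, go to p1
p1 | ____[a]a   read a → write a, move -1, go to p1
p1 | ___[_]aa   read _ → write b, move -1, go to p0
p0 | __[_]baa   read _ → write b, move +1, go to p0
p0 | __b[b]aa   read b → write a, move +1, go to p1
p1 | __ba[a]a   read a → write a, move -1, go to p1
p1 | __b[a]aa   read a → write a, move -1, go to p1
p1 | __[b]aaa   read b → write _, move -1, go to p1
p1 | _[_]_aaa   read _ → write b, move -1, go to p0
p0 | [_]b_aaa   read _ → write b, move +1, go to p0
p0 | b[b]_aaa   read b → write a, move +1, go to p1
p1 | ba[_]aaa   read _ → write b, move -1, go to p0
p0 | b[a]baaa
After 13 steps: state p0, head at -3, tape babaaa.

state p0, head at -3, tape babaaa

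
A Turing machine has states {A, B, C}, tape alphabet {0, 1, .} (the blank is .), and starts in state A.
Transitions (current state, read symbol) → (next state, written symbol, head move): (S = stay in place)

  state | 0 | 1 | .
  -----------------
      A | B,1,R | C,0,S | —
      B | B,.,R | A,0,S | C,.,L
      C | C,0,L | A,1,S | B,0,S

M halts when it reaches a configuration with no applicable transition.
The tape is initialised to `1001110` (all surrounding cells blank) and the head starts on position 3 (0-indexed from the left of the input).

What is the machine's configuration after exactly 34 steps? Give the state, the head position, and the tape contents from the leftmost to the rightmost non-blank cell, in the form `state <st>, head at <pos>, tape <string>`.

state=A head=3 tape=.100[1]110.   (A,1)→(C,0,S)
state=C head=3 tape=.100[0]110.   (C,0)→(C,0,L)
state=C head=2 tape=.10[0]0110.   (C,0)→(C,0,L)
state=C head=1 tape=.1[0]00110.   (C,0)→(C,0,L)
state=C head=0 tape=.[1]000110.   (C,1)→(A,1,S)
state=A head=0 tape=.[1]000110.   (A,1)→(C,0,S)
state=C head=0 tape=.[0]000110.   (C,0)→(C,0,L)
state=C head=-1 tape=[.]0000110.   (C,.)→(B,0,S)
state=B head=-1 tape=[0]0000110.   (B,0)→(B,.,R)
state=B head=0 tape=.[0]000110.   (B,0)→(B,.,R)
state=B head=1 tape=..[0]00110.   (B,0)→(B,.,R)
state=B head=2 tape=...[0]0110.   (B,0)→(B,.,R)
state=B head=3 tape=....[0]110.   (B,0)→(B,.,R)
state=B head=4 tape=.....[1]10.   (B,1)→(A,0,S)
state=A head=4 tape=.....[0]10.   (A,0)→(B,1,R)
state=B head=5 tape=.....1[1]0.   (B,1)→(A,0,S)
state=A head=5 tape=.....1[0]0.   (A,0)→(B,1,R)
state=B head=6 tape=.....11[0].   (B,0)→(B,.,R)
state=B head=7 tape=.....11.[.]   (B,.)→(C,.,L)
state=C head=6 tape=.....11[.].   (C,.)→(B,0,S)
state=B head=6 tape=.....11[0].   (B,0)→(B,.,R)
state=B head=7 tape=.....11.[.]   (B,.)→(C,.,L)
state=C head=6 tape=.....11[.].   (C,.)→(B,0,S)
state=B head=6 tape=.....11[0].   (B,0)→(B,.,R)
state=B head=7 tape=.....11.[.]   (B,.)→(C,.,L)
state=C head=6 tape=.....11[.].   (C,.)→(B,0,S)
state=B head=6 tape=.....11[0].   (B,0)→(B,.,R)
state=B head=7 tape=.....11.[.]   (B,.)→(C,.,L)
state=C head=6 tape=.....11[.].   (C,.)→(B,0,S)
state=B head=6 tape=.....11[0].   (B,0)→(B,.,R)
state=B head=7 tape=.....11.[.]   (B,.)→(C,.,L)
state=C head=6 tape=.....11[.].   (C,.)→(B,0,S)
state=B head=6 tape=.....11[0].   (B,0)→(B,.,R)
state=B head=7 tape=.....11.[.]   (B,.)→(C,.,L)
state=C head=6 tape=.....11[.].
After 34 steps: state C, head at 6, tape 11.

state C, head at 6, tape 11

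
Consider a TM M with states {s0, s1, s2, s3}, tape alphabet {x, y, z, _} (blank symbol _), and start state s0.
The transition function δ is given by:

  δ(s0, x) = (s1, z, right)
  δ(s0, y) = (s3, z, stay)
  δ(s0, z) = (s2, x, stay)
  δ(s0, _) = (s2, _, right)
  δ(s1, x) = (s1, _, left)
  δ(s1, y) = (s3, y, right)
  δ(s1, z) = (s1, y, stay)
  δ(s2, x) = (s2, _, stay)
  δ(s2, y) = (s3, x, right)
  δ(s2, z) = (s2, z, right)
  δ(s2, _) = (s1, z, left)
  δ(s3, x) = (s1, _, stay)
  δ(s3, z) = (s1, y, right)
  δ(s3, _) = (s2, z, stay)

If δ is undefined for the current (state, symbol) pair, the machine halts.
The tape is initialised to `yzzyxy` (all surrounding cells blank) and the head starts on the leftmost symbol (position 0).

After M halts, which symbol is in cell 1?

s0 | [y]zzyxy   read y → write z, move stay, go to s3
s3 | [z]zzyxy   read z → write y, move right, go to s1
s1 | y[z]zyxy   read z → write y, move stay, go to s1
s1 | y[y]zyxy   read y → write y, move right, go to s3
s3 | yy[z]yxy   read z → write y, move right, go to s1
s1 | yyy[y]xy   read y → write y, move right, go to s3
s3 | yyyy[x]y   read x → write _, move stay, go to s1
s1 | yyyy[_]y
Cell 1 holds y when M halts.

y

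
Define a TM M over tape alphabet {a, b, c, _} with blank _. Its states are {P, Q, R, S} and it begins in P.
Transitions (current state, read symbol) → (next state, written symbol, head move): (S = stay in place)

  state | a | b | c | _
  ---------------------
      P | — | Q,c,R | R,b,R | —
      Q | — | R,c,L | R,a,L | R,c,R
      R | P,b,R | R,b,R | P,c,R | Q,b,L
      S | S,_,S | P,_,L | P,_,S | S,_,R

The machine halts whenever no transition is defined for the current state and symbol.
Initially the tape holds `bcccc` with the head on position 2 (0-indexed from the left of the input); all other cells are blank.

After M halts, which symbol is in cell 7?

a

state=P head=2 tape=bc[c]cc____   (P,c)→(R,b,R)
state=R head=3 tape=bcb[c]c____   (R,c)→(P,c,R)
state=P head=4 tape=bcbc[c]____   (P,c)→(R,b,R)
state=R head=5 tape=bcbcb[_]___   (R,_)→(Q,b,L)
state=Q head=4 tape=bcbc[b]b___   (Q,b)→(R,c,L)
state=R head=3 tape=bcb[c]cb___   (R,c)→(P,c,R)
state=P head=4 tape=bcbc[c]b___   (P,c)→(R,b,R)
state=R head=5 tape=bcbcb[b]___   (R,b)→(R,b,R)
state=R head=6 tape=bcbcbb[_]__   (R,_)→(Q,b,L)
state=Q head=5 tape=bcbcb[b]b__   (Q,b)→(R,c,L)
state=R head=4 tape=bcbc[b]cb__   (R,b)→(R,b,R)
state=R head=5 tape=bcbcb[c]b__   (R,c)→(P,c,R)
state=P head=6 tape=bcbcbc[b]__   (P,b)→(Q,c,R)
state=Q head=7 tape=bcbcbcc[_]_   (Q,_)→(R,c,R)
state=R head=8 tape=bcbcbccc[_]   (R,_)→(Q,b,L)
state=Q head=7 tape=bcbcbcc[c]b   (Q,c)→(R,a,L)
state=R head=6 tape=bcbcbc[c]ab   (R,c)→(P,c,R)
state=P head=7 tape=bcbcbcc[a]b
Cell 7 holds a when M halts.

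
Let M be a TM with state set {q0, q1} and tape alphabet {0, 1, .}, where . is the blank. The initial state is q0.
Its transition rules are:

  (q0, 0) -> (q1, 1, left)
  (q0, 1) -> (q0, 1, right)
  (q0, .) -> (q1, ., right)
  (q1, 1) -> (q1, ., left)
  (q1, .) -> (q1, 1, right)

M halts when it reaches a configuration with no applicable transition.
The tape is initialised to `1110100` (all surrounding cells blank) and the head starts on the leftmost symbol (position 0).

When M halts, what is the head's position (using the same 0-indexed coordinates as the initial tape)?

state=q0 head=0 tape=...[1]110100   (q0,1)→(q0,1,right)
state=q0 head=1 tape=...1[1]10100   (q0,1)→(q0,1,right)
state=q0 head=2 tape=...11[1]0100   (q0,1)→(q0,1,right)
state=q0 head=3 tape=...111[0]100   (q0,0)→(q1,1,left)
state=q1 head=2 tape=...11[1]1100   (q1,1)→(q1,.,left)
state=q1 head=1 tape=...1[1].1100   (q1,1)→(q1,.,left)
state=q1 head=0 tape=...[1]..1100   (q1,1)→(q1,.,left)
state=q1 head=-1 tape=..[.]...1100   (q1,.)→(q1,1,right)
state=q1 head=0 tape=..1[.]..1100   (q1,.)→(q1,1,right)
state=q1 head=1 tape=..11[.].1100   (q1,.)→(q1,1,right)
state=q1 head=2 tape=..111[.]1100   (q1,.)→(q1,1,right)
state=q1 head=3 tape=..1111[1]100   (q1,1)→(q1,.,left)
state=q1 head=2 tape=..111[1].100   (q1,1)→(q1,.,left)
state=q1 head=1 tape=..11[1]..100   (q1,1)→(q1,.,left)
state=q1 head=0 tape=..1[1]...100   (q1,1)→(q1,.,left)
state=q1 head=-1 tape=..[1]....100   (q1,1)→(q1,.,left)
state=q1 head=-2 tape=.[.].....100   (q1,.)→(q1,1,right)
state=q1 head=-1 tape=.1[.]....100   (q1,.)→(q1,1,right)
state=q1 head=0 tape=.11[.]...100   (q1,.)→(q1,1,right)
state=q1 head=1 tape=.111[.]..100   (q1,.)→(q1,1,right)
state=q1 head=2 tape=.1111[.].100   (q1,.)→(q1,1,right)
state=q1 head=3 tape=.11111[.]100   (q1,.)→(q1,1,right)
state=q1 head=4 tape=.111111[1]00   (q1,1)→(q1,.,left)
state=q1 head=3 tape=.11111[1].00   (q1,1)→(q1,.,left)
state=q1 head=2 tape=.1111[1]..00   (q1,1)→(q1,.,left)
state=q1 head=1 tape=.111[1]...00   (q1,1)→(q1,.,left)
state=q1 head=0 tape=.11[1]....00   (q1,1)→(q1,.,left)
state=q1 head=-1 tape=.1[1].....00   (q1,1)→(q1,.,left)
state=q1 head=-2 tape=.[1]......00   (q1,1)→(q1,.,left)
state=q1 head=-3 tape=[.].......00   (q1,.)→(q1,1,right)
state=q1 head=-2 tape=1[.]......00   (q1,.)→(q1,1,right)
state=q1 head=-1 tape=11[.].....00   (q1,.)→(q1,1,right)
state=q1 head=0 tape=111[.]....00   (q1,.)→(q1,1,right)
state=q1 head=1 tape=1111[.]...00   (q1,.)→(q1,1,right)
state=q1 head=2 tape=11111[.]..00   (q1,.)→(q1,1,right)
state=q1 head=3 tape=111111[.].00   (q1,.)→(q1,1,right)
state=q1 head=4 tape=1111111[.]00   (q1,.)→(q1,1,right)
state=q1 head=5 tape=11111111[0]0
At halt the head is at cell 5.

5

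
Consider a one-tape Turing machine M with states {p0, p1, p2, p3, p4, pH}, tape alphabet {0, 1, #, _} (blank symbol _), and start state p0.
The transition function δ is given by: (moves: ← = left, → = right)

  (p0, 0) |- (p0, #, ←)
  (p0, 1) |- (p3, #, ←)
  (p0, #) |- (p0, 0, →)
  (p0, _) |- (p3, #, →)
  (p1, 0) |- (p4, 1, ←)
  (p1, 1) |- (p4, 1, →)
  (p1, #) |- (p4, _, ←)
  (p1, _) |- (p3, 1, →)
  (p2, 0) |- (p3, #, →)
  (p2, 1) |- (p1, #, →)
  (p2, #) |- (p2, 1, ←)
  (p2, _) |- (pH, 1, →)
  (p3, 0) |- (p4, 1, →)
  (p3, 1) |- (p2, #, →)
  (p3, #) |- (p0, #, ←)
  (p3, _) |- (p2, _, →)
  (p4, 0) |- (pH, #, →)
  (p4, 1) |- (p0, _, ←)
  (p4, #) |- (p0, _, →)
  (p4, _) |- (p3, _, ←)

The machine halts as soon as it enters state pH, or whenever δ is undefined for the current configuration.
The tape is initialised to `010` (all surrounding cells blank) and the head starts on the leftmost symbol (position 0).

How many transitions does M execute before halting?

16

p0 | _[0]10____   read 0 → write #, move ←, go to p0
p0 | [_]#10____   read _ → write #, move →, go to p3
p3 | #[#]10____   read # → write #, move ←, go to p0
p0 | [#]#10____   read # → write 0, move →, go to p0
p0 | 0[#]10____   read # → write 0, move →, go to p0
p0 | 00[1]0____   read 1 → write #, move ←, go to p3
p3 | 0[0]#0____   read 0 → write 1, move →, go to p4
p4 | 01[#]0____   read # → write _, move →, go to p0
p0 | 01_[0]____   read 0 → write #, move ←, go to p0
p0 | 01[_]#____   read _ → write #, move →, go to p3
p3 | 01#[#]____   read # → write #, move ←, go to p0
p0 | 01[#]#____   read # → write 0, move →, go to p0
p0 | 010[#]____   read # → write 0, move →, go to p0
p0 | 0100[_]___   read _ → write #, move →, go to p3
p3 | 0100#[_]__   read _ → write _, move →, go to p2
p2 | 0100#_[_]_   read _ → write 1, move →, go to pH
pH | 0100#_1[_]
M halts after 16 transitions.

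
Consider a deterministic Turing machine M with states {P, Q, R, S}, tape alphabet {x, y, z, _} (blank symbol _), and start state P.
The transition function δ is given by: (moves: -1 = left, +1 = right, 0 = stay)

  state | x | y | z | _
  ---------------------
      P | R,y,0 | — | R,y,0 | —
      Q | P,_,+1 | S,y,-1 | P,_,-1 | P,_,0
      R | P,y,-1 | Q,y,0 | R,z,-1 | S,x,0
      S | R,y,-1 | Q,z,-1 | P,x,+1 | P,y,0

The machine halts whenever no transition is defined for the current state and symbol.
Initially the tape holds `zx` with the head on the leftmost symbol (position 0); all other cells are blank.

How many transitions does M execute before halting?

P | _[z]x   read z → write y, move 0, go to R
R | _[y]x   read y → write y, move 0, go to Q
Q | _[y]x   read y → write y, move -1, go to S
S | [_]yx   read _ → write y, move 0, go to P
P | [y]yx
M halts after 4 transitions.

4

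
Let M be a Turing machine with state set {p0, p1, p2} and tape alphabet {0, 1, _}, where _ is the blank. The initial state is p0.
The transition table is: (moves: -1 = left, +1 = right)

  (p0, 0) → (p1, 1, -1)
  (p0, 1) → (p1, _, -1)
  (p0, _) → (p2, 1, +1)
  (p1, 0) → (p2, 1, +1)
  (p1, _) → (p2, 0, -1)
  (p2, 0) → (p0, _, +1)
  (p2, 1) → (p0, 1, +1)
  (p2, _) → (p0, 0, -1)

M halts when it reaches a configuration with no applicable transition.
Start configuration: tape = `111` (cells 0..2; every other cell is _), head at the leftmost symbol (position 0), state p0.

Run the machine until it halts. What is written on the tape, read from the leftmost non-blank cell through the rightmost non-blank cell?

p0 | ___[1]11   read 1 → write _, move -1, go to p1
p1 | __[_]_11   read _ → write 0, move -1, go to p2
p2 | _[_]0_11   read _ → write 0, move -1, go to p0
p0 | [_]00_11   read _ → write 1, move +1, go to p2
p2 | 1[0]0_11   read 0 → write _, move +1, go to p0
p0 | 1_[0]_11   read 0 → write 1, move -1, go to p1
p1 | 1[_]1_11   read _ → write 0, move -1, go to p2
p2 | [1]01_11   read 1 → write 1, move +1, go to p0
p0 | 1[0]1_11   read 0 → write 1, move -1, go to p1
p1 | [1]11_11
The non-blank tape span at halt is 111_11.

111_11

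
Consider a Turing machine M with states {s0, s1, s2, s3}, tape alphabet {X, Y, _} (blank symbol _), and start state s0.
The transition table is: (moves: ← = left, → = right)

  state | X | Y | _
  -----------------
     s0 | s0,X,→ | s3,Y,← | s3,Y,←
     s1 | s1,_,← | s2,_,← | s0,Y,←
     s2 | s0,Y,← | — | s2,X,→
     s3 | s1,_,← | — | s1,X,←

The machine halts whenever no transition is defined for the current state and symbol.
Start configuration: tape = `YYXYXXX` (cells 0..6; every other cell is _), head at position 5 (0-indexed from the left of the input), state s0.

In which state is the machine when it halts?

s0 | YYXYX[X]X_   read X → write X, move →, go to s0
s0 | YYXYXX[X]_   read X → write X, move →, go to s0
s0 | YYXYXXX[_]   read _ → write Y, move ←, go to s3
s3 | YYXYXX[X]Y   read X → write _, move ←, go to s1
s1 | YYXYX[X]_Y   read X → write _, move ←, go to s1
s1 | YYXY[X]__Y   read X → write _, move ←, go to s1
s1 | YYX[Y]___Y   read Y → write _, move ←, go to s2
s2 | YY[X]____Y   read X → write Y, move ←, go to s0
s0 | Y[Y]Y____Y   read Y → write Y, move ←, go to s3
s3 | [Y]YY____Y
No transition is defined for (s3, Y); M halts in state s3.

s3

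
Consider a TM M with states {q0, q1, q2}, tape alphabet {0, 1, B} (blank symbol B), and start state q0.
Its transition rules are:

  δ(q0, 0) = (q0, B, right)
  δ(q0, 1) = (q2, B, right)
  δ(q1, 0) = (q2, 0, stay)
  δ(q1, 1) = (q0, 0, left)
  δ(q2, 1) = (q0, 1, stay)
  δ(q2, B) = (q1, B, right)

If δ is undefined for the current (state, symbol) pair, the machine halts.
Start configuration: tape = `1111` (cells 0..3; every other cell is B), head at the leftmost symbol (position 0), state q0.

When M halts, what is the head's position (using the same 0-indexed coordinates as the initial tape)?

5

state=q0 head=0 tape=[1]111BB   (q0,1)→(q2,B,right)
state=q2 head=1 tape=B[1]11BB   (q2,1)→(q0,1,stay)
state=q0 head=1 tape=B[1]11BB   (q0,1)→(q2,B,right)
state=q2 head=2 tape=BB[1]1BB   (q2,1)→(q0,1,stay)
state=q0 head=2 tape=BB[1]1BB   (q0,1)→(q2,B,right)
state=q2 head=3 tape=BBB[1]BB   (q2,1)→(q0,1,stay)
state=q0 head=3 tape=BBB[1]BB   (q0,1)→(q2,B,right)
state=q2 head=4 tape=BBBB[B]B   (q2,B)→(q1,B,right)
state=q1 head=5 tape=BBBBB[B]
At halt the head is at cell 5.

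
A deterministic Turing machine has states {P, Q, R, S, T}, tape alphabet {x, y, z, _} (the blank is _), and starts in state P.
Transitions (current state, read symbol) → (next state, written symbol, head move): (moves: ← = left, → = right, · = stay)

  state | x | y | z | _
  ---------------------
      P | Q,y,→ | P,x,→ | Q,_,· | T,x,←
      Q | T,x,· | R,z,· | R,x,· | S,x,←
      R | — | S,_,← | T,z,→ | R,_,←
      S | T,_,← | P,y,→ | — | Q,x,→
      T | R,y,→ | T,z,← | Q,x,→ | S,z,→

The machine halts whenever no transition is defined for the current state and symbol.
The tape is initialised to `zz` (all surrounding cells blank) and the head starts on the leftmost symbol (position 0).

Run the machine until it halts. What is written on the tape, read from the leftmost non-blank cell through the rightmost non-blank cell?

P | __[z]z___   read z → write _, move ·, go to Q
Q | __[_]z___   read _ → write x, move ←, go to S
S | _[_]xz___   read _ → write x, move →, go to Q
Q | _x[x]z___   read x → write x, move ·, go to T
T | _x[x]z___   read x → write y, move →, go to R
R | _xy[z]___   read z → write z, move →, go to T
T | _xyz[_]__   read _ → write z, move →, go to S
S | _xyzz[_]_   read _ → write x, move →, go to Q
Q | _xyzzx[_]   read _ → write x, move ←, go to S
S | _xyzz[x]x   read x → write _, move ←, go to T
T | _xyz[z]_x   read z → write x, move →, go to Q
Q | _xyzx[_]x   read _ → write x, move ←, go to S
S | _xyz[x]xx   read x → write _, move ←, go to T
T | _xy[z]_xx   read z → write x, move →, go to Q
Q | _xyx[_]xx   read _ → write x, move ←, go to S
S | _xy[x]xxx   read x → write _, move ←, go to T
T | _x[y]_xxx   read y → write z, move ←, go to T
T | _[x]z_xxx   read x → write y, move →, go to R
R | _y[z]_xxx   read z → write z, move →, go to T
T | _yz[_]xxx   read _ → write z, move →, go to S
S | _yzz[x]xx   read x → write _, move ←, go to T
T | _yz[z]_xx   read z → write x, move →, go to Q
Q | _yzx[_]xx   read _ → write x, move ←, go to S
S | _yz[x]xxx   read x → write _, move ←, go to T
T | _y[z]_xxx   read z → write x, move →, go to Q
Q | _yx[_]xxx   read _ → write x, move ←, go to S
S | _y[x]xxxx   read x → write _, move ←, go to T
T | _[y]_xxxx   read y → write z, move ←, go to T
T | [_]z_xxxx   read _ → write z, move →, go to S
S | z[z]_xxxx
The non-blank tape span at halt is zz_xxxx.

zz_xxxx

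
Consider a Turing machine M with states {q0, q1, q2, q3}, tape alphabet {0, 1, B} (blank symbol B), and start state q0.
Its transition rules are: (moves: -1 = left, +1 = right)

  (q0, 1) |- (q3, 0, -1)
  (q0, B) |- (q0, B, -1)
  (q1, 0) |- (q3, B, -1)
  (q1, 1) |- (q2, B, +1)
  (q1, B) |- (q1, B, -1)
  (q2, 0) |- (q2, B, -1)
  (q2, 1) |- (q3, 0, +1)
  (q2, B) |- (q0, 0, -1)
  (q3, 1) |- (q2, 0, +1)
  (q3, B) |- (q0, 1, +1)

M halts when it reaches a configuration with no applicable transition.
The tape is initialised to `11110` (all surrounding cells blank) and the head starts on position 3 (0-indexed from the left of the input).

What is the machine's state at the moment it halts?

q3

state=q0 head=3 tape=111[1]0   (q0,1)→(q3,0,-1)
state=q3 head=2 tape=11[1]00   (q3,1)→(q2,0,+1)
state=q2 head=3 tape=110[0]0   (q2,0)→(q2,B,-1)
state=q2 head=2 tape=11[0]B0   (q2,0)→(q2,B,-1)
state=q2 head=1 tape=1[1]BB0   (q2,1)→(q3,0,+1)
state=q3 head=2 tape=10[B]B0   (q3,B)→(q0,1,+1)
state=q0 head=3 tape=101[B]0   (q0,B)→(q0,B,-1)
state=q0 head=2 tape=10[1]B0   (q0,1)→(q3,0,-1)
state=q3 head=1 tape=1[0]0B0
No transition is defined for (q3, 0); M halts in state q3.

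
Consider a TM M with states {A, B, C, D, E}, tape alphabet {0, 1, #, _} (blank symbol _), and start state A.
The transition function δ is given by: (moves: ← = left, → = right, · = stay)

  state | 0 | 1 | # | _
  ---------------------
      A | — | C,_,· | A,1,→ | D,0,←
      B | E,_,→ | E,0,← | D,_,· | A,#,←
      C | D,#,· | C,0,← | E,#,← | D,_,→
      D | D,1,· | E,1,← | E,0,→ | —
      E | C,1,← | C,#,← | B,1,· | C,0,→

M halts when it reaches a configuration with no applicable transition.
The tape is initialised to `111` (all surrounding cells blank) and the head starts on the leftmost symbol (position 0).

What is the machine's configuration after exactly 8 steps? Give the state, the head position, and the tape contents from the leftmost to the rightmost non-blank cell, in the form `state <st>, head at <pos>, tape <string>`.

A | [1]11   read 1 → write _, move ·, go to C
C | [_]11   read _ → write _, move →, go to D
D | _[1]1   read 1 → write 1, move ←, go to E
E | [_]11   read _ → write 0, move →, go to C
C | 0[1]1   read 1 → write 0, move ←, go to C
C | [0]01   read 0 → write #, move ·, go to D
D | [#]01   read # → write 0, move →, go to E
E | 0[0]1   read 0 → write 1, move ←, go to C
C | [0]11
After 8 steps: state C, head at 0, tape 011.

state C, head at 0, tape 011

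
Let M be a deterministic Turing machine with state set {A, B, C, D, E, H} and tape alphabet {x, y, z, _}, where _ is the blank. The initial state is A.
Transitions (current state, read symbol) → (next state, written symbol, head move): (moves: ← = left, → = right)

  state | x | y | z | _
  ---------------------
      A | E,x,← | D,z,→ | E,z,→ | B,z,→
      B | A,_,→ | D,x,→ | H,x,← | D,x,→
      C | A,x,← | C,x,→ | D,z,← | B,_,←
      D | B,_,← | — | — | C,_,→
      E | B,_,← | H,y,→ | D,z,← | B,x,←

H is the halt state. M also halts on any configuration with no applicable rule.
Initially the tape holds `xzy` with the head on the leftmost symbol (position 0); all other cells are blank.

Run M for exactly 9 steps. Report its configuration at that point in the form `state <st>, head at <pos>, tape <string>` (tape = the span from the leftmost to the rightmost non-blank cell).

state=A head=0 tape=__[x]zy_   (A,x)→(E,x,←)
state=E head=-1 tape=_[_]xzy_   (E,_)→(B,x,←)
state=B head=-2 tape=[_]xxzy_   (B,_)→(D,x,→)
state=D head=-1 tape=x[x]xzy_   (D,x)→(B,_,←)
state=B head=-2 tape=[x]_xzy_   (B,x)→(A,_,→)
state=A head=-1 tape=_[_]xzy_   (A,_)→(B,z,→)
state=B head=0 tape=_z[x]zy_   (B,x)→(A,_,→)
state=A head=1 tape=_z_[z]y_   (A,z)→(E,z,→)
state=E head=2 tape=_z_z[y]_   (E,y)→(H,y,→)
state=H head=3 tape=_z_zy[_]
After 9 steps: state H, head at 3, tape z_zy.

state H, head at 3, tape z_zy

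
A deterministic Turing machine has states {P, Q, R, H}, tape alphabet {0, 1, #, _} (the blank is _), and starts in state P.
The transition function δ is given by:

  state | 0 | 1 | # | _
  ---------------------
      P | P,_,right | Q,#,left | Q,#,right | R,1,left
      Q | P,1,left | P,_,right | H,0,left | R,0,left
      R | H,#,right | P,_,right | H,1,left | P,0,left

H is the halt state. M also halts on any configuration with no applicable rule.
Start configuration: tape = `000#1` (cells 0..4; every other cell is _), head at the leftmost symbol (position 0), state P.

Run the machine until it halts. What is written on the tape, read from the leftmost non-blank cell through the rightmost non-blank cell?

10#

P | [0]00#1_   read 0 → write _, move right, go to P
P | _[0]0#1_   read 0 → write _, move right, go to P
P | __[0]#1_   read 0 → write _, move right, go to P
P | ___[#]1_   read # → write #, move right, go to Q
Q | ___#[1]_   read 1 → write _, move right, go to P
P | ___#_[_]   read _ → write 1, move left, go to R
R | ___#[_]1   read _ → write 0, move left, go to P
P | ___[#]01   read # → write #, move right, go to Q
Q | ___#[0]1   read 0 → write 1, move left, go to P
P | ___[#]11   read # → write #, move right, go to Q
Q | ___#[1]1   read 1 → write _, move right, go to P
P | ___#_[1]   read 1 → write #, move left, go to Q
Q | ___#[_]#   read _ → write 0, move left, go to R
R | ___[#]0#   read # → write 1, move left, go to H
H | __[_]10#
The non-blank tape span at halt is 10#.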